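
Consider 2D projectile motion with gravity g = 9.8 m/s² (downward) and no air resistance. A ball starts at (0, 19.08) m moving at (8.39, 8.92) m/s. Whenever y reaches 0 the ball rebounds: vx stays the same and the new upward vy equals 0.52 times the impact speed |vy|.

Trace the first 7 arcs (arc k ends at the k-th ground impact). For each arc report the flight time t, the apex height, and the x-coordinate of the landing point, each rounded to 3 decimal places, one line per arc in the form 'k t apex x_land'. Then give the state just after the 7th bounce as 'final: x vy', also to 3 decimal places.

1 3.083 23.140 25.869
2 2.260 6.257 44.830
3 1.175 1.692 54.690
4 0.611 0.457 59.818
5 0.318 0.124 62.484
6 0.165 0.033 63.870
7 0.086 0.009 64.591
final: 64.591 0.219

Arc 1: start y=19.080, vy=8.920 → t=3.083, apex=23.140, x_land=25.869, impact vy=-21.296
  bounce: vy ← 0.52·21.296 = 11.074
Arc 2: start y=0.000, vy=11.074 → t=2.260, apex=6.257, x_land=44.830, impact vy=-11.074
  bounce: vy ← 0.52·11.074 = 5.759
Arc 3: start y=0.000, vy=5.759 → t=1.175, apex=1.692, x_land=54.690, impact vy=-5.759
  bounce: vy ← 0.52·5.759 = 2.994
Arc 4: start y=0.000, vy=2.994 → t=0.611, apex=0.457, x_land=59.818, impact vy=-2.994
  bounce: vy ← 0.52·2.994 = 1.557
Arc 5: start y=0.000, vy=1.557 → t=0.318, apex=0.124, x_land=62.484, impact vy=-1.557
  bounce: vy ← 0.52·1.557 = 0.810
Arc 6: start y=0.000, vy=0.810 → t=0.165, apex=0.033, x_land=63.870, impact vy=-0.810
  bounce: vy ← 0.52·0.810 = 0.421
Arc 7: start y=0.000, vy=0.421 → t=0.086, apex=0.009, x_land=64.591, impact vy=-0.421
  bounce: vy ← 0.52·0.421 = 0.219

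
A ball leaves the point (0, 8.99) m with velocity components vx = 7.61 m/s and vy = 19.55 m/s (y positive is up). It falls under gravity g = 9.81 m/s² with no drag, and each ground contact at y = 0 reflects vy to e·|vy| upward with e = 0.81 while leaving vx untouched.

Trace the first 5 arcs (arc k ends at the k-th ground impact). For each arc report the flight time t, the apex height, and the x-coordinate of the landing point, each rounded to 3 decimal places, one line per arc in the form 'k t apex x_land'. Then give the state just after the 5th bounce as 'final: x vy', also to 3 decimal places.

Arc 1: start y=8.990, vy=19.550 → t=4.402, apex=28.470, x_land=33.500, impact vy=-23.634
  bounce: vy ← 0.81·23.634 = 19.144
Arc 2: start y=0.000, vy=19.144 → t=3.903, apex=18.679, x_land=63.201, impact vy=-19.144
  bounce: vy ← 0.81·19.144 = 15.507
Arc 3: start y=0.000, vy=15.507 → t=3.161, apex=12.256, x_land=87.259, impact vy=-15.507
  bounce: vy ← 0.81·15.507 = 12.560
Arc 4: start y=0.000, vy=12.560 → t=2.561, apex=8.041, x_land=106.746, impact vy=-12.560
  bounce: vy ← 0.81·12.560 = 10.174
Arc 5: start y=0.000, vy=10.174 → t=2.074, apex=5.276, x_land=122.531, impact vy=-10.174
  bounce: vy ← 0.81·10.174 = 8.241

1 4.402 28.470 33.500
2 3.903 18.679 63.201
3 3.161 12.256 87.259
4 2.561 8.041 106.746
5 2.074 5.276 122.531
final: 122.531 8.241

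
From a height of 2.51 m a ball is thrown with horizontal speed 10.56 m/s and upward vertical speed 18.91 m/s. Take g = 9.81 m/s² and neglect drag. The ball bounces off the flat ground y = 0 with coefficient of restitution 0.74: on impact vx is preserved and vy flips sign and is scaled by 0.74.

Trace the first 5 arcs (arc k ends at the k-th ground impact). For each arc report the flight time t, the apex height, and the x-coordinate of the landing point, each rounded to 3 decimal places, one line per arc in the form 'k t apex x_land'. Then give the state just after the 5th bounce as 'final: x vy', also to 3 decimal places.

Arc 1: start y=2.510, vy=18.910 → t=3.984, apex=20.736, x_land=42.068, impact vy=-20.170
  bounce: vy ← 0.74·20.170 = 14.926
Arc 2: start y=0.000, vy=14.926 → t=3.043, apex=11.355, x_land=74.202, impact vy=-14.926
  bounce: vy ← 0.74·14.926 = 11.045
Arc 3: start y=0.000, vy=11.045 → t=2.252, apex=6.218, x_land=97.981, impact vy=-11.045
  bounce: vy ← 0.74·11.045 = 8.173
Arc 4: start y=0.000, vy=8.173 → t=1.666, apex=3.405, x_land=115.578, impact vy=-8.173
  bounce: vy ← 0.74·8.173 = 6.048
Arc 5: start y=0.000, vy=6.048 → t=1.233, apex=1.865, x_land=128.599, impact vy=-6.048
  bounce: vy ← 0.74·6.048 = 4.476

1 3.984 20.736 42.068
2 3.043 11.355 74.202
3 2.252 6.218 97.981
4 1.666 3.405 115.578
5 1.233 1.865 128.599
final: 128.599 4.476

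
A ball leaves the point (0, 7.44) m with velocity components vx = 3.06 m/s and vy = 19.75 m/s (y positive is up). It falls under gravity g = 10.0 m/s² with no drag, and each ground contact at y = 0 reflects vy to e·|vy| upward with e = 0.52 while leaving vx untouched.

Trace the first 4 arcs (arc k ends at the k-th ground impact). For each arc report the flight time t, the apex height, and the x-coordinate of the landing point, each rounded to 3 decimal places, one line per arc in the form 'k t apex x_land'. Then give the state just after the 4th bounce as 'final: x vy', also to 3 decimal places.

1 4.296 26.943 13.147
2 2.414 7.285 20.534
3 1.255 1.970 24.376
4 0.653 0.533 26.373
final: 26.373 1.697

Arc 1: start y=7.440, vy=19.750 → t=4.296, apex=26.943, x_land=13.147, impact vy=-23.213
  bounce: vy ← 0.52·23.213 = 12.071
Arc 2: start y=0.000, vy=12.071 → t=2.414, apex=7.285, x_land=20.534, impact vy=-12.071
  bounce: vy ← 0.52·12.071 = 6.277
Arc 3: start y=0.000, vy=6.277 → t=1.255, apex=1.970, x_land=24.376, impact vy=-6.277
  bounce: vy ← 0.52·6.277 = 3.264
Arc 4: start y=0.000, vy=3.264 → t=0.653, apex=0.533, x_land=26.373, impact vy=-3.264
  bounce: vy ← 0.52·3.264 = 1.697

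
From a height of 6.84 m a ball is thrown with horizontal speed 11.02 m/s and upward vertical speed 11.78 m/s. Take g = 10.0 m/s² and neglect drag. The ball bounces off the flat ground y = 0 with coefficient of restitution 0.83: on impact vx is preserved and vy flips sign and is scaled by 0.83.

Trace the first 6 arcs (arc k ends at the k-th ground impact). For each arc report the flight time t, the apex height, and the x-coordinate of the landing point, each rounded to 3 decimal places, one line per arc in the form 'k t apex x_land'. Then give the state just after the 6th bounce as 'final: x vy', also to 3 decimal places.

Arc 1: start y=6.840, vy=11.780 → t=2.838, apex=13.778, x_land=31.275, impact vy=-16.600
  bounce: vy ← 0.83·16.600 = 13.778
Arc 2: start y=0.000, vy=13.778 → t=2.756, apex=9.492, x_land=61.642, impact vy=-13.778
  bounce: vy ← 0.83·13.778 = 11.436
Arc 3: start y=0.000, vy=11.436 → t=2.287, apex=6.539, x_land=86.847, impact vy=-11.436
  bounce: vy ← 0.83·11.436 = 9.492
Arc 4: start y=0.000, vy=9.492 → t=1.898, apex=4.505, x_land=107.767, impact vy=-9.492
  bounce: vy ← 0.83·9.492 = 7.878
Arc 5: start y=0.000, vy=7.878 → t=1.576, apex=3.103, x_land=125.130, impact vy=-7.878
  bounce: vy ← 0.83·7.878 = 6.539
Arc 6: start y=0.000, vy=6.539 → t=1.308, apex=2.138, x_land=139.542, impact vy=-6.539
  bounce: vy ← 0.83·6.539 = 5.427

1 2.838 13.778 31.275
2 2.756 9.492 61.642
3 2.287 6.539 86.847
4 1.898 4.505 107.767
5 1.576 3.103 125.130
6 1.308 2.138 139.542
final: 139.542 5.427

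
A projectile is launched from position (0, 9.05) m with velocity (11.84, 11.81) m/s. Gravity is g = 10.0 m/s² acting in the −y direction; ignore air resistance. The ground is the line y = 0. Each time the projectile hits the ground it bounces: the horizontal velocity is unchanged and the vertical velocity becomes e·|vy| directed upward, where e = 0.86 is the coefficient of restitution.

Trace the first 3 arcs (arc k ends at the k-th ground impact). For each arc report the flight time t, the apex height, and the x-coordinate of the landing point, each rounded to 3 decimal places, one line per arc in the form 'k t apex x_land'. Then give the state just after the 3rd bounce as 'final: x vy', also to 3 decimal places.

Arc 1: start y=9.050, vy=11.810 → t=2.971, apex=16.024, x_land=35.179, impact vy=-17.902
  bounce: vy ← 0.86·17.902 = 15.396
Arc 2: start y=0.000, vy=15.396 → t=3.079, apex=11.851, x_land=71.636, impact vy=-15.396
  bounce: vy ← 0.86·15.396 = 13.240
Arc 3: start y=0.000, vy=13.240 → t=2.648, apex=8.765, x_land=102.988, impact vy=-13.240
  bounce: vy ← 0.86·13.240 = 11.387

1 2.971 16.024 35.179
2 3.079 11.851 71.636
3 2.648 8.765 102.988
final: 102.988 11.387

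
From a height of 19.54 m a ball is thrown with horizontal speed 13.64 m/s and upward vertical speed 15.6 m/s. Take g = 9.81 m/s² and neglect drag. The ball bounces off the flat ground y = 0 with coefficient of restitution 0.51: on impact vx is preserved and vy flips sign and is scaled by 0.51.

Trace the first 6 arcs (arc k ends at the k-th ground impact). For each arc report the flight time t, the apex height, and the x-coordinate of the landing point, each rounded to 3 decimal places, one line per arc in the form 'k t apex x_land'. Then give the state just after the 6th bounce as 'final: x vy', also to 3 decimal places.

1 4.142 31.944 56.499
2 2.603 8.309 92.004
3 1.328 2.161 110.111
4 0.677 0.562 119.346
5 0.345 0.146 124.056
6 0.176 0.038 126.458
final: 126.458 0.441

Arc 1: start y=19.540, vy=15.600 → t=4.142, apex=31.944, x_land=56.499, impact vy=-25.035
  bounce: vy ← 0.51·25.035 = 12.768
Arc 2: start y=0.000, vy=12.768 → t=2.603, apex=8.309, x_land=92.004, impact vy=-12.768
  bounce: vy ← 0.51·12.768 = 6.512
Arc 3: start y=0.000, vy=6.512 → t=1.328, apex=2.161, x_land=110.111, impact vy=-6.512
  bounce: vy ← 0.51·6.512 = 3.321
Arc 4: start y=0.000, vy=3.321 → t=0.677, apex=0.562, x_land=119.346, impact vy=-3.321
  bounce: vy ← 0.51·3.321 = 1.694
Arc 5: start y=0.000, vy=1.694 → t=0.345, apex=0.146, x_land=124.056, impact vy=-1.694
  bounce: vy ← 0.51·1.694 = 0.864
Arc 6: start y=0.000, vy=0.864 → t=0.176, apex=0.038, x_land=126.458, impact vy=-0.864
  bounce: vy ← 0.51·0.864 = 0.441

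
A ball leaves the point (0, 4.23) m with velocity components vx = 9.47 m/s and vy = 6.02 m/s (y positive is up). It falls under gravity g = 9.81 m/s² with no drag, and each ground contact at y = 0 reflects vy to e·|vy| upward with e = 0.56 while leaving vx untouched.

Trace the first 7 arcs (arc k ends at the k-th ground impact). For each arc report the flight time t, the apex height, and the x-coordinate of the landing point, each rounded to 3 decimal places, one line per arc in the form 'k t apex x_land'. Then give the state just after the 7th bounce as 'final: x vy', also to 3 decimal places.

Arc 1: start y=4.230, vy=6.020 → t=1.727, apex=6.077, x_land=16.352, impact vy=-10.919
  bounce: vy ← 0.56·10.919 = 6.115
Arc 2: start y=0.000, vy=6.115 → t=1.247, apex=1.906, x_land=28.158, impact vy=-6.115
  bounce: vy ← 0.56·6.115 = 3.424
Arc 3: start y=0.000, vy=3.424 → t=0.698, apex=0.598, x_land=34.769, impact vy=-3.424
  bounce: vy ← 0.56·3.424 = 1.918
Arc 4: start y=0.000, vy=1.918 → t=0.391, apex=0.187, x_land=38.472, impact vy=-1.918
  bounce: vy ← 0.56·1.918 = 1.074
Arc 5: start y=0.000, vy=1.074 → t=0.219, apex=0.059, x_land=40.545, impact vy=-1.074
  bounce: vy ← 0.56·1.074 = 0.601
Arc 6: start y=0.000, vy=0.601 → t=0.123, apex=0.018, x_land=41.706, impact vy=-0.601
  bounce: vy ← 0.56·0.601 = 0.337
Arc 7: start y=0.000, vy=0.337 → t=0.069, apex=0.006, x_land=42.356, impact vy=-0.337
  bounce: vy ← 0.56·0.337 = 0.189

1 1.727 6.077 16.352
2 1.247 1.906 28.158
3 0.698 0.598 34.769
4 0.391 0.187 38.472
5 0.219 0.059 40.545
6 0.123 0.018 41.706
7 0.069 0.006 42.356
final: 42.356 0.189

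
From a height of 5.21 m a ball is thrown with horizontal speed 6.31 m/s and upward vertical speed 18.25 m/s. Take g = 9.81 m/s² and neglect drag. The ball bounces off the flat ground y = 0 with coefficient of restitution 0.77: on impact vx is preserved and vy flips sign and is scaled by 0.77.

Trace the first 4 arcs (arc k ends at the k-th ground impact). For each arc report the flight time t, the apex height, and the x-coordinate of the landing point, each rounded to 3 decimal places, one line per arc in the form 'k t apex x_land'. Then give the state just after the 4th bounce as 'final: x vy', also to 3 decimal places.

Arc 1: start y=5.210, vy=18.250 → t=3.987, apex=22.186, x_land=25.159, impact vy=-20.863
  bounce: vy ← 0.77·20.863 = 16.065
Arc 2: start y=0.000, vy=16.065 → t=3.275, apex=13.154, x_land=45.825, impact vy=-16.065
  bounce: vy ← 0.77·16.065 = 12.370
Arc 3: start y=0.000, vy=12.370 → t=2.522, apex=7.799, x_land=61.738, impact vy=-12.370
  bounce: vy ← 0.77·12.370 = 9.525
Arc 4: start y=0.000, vy=9.525 → t=1.942, apex=4.624, x_land=73.991, impact vy=-9.525
  bounce: vy ← 0.77·9.525 = 7.334

1 3.987 22.186 25.159
2 3.275 13.154 45.825
3 2.522 7.799 61.738
4 1.942 4.624 73.991
final: 73.991 7.334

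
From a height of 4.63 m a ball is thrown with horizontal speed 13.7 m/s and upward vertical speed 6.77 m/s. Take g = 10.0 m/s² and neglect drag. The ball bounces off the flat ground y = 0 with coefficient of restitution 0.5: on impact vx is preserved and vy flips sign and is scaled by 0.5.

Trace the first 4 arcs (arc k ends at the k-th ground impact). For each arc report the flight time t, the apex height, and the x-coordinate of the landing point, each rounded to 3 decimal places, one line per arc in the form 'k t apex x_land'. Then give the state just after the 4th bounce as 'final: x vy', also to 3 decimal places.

1 1.854 6.922 25.394
2 1.177 1.730 41.513
3 0.588 0.433 49.573
4 0.294 0.108 53.602
final: 53.602 0.735

Arc 1: start y=4.630, vy=6.770 → t=1.854, apex=6.922, x_land=25.394, impact vy=-11.766
  bounce: vy ← 0.5·11.766 = 5.883
Arc 2: start y=0.000, vy=5.883 → t=1.177, apex=1.730, x_land=41.513, impact vy=-5.883
  bounce: vy ← 0.5·5.883 = 2.941
Arc 3: start y=0.000, vy=2.941 → t=0.588, apex=0.433, x_land=49.573, impact vy=-2.941
  bounce: vy ← 0.5·2.941 = 1.471
Arc 4: start y=0.000, vy=1.471 → t=0.294, apex=0.108, x_land=53.602, impact vy=-1.471
  bounce: vy ← 0.5·1.471 = 0.735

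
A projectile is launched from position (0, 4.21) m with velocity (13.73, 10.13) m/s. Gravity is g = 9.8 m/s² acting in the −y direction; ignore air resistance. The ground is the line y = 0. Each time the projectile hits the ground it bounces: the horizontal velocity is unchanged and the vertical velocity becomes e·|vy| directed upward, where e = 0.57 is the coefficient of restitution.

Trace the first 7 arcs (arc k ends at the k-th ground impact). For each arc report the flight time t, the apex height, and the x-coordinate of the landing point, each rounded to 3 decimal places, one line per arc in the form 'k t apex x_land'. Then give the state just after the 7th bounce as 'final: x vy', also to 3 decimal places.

Arc 1: start y=4.210, vy=10.130 → t=2.422, apex=9.446, x_land=33.255, impact vy=-13.606
  bounce: vy ← 0.57·13.606 = 7.756
Arc 2: start y=0.000, vy=7.756 → t=1.583, apex=3.069, x_land=54.987, impact vy=-7.756
  bounce: vy ← 0.57·7.756 = 4.421
Arc 3: start y=0.000, vy=4.421 → t=0.902, apex=0.997, x_land=67.374, impact vy=-4.421
  bounce: vy ← 0.57·4.421 = 2.520
Arc 4: start y=0.000, vy=2.520 → t=0.514, apex=0.324, x_land=74.434, impact vy=-2.520
  bounce: vy ← 0.57·2.520 = 1.436
Arc 5: start y=0.000, vy=1.436 → t=0.293, apex=0.105, x_land=78.459, impact vy=-1.436
  bounce: vy ← 0.57·1.436 = 0.819
Arc 6: start y=0.000, vy=0.819 → t=0.167, apex=0.034, x_land=80.753, impact vy=-0.819
  bounce: vy ← 0.57·0.819 = 0.467
Arc 7: start y=0.000, vy=0.467 → t=0.095, apex=0.011, x_land=82.060, impact vy=-0.467
  bounce: vy ← 0.57·0.467 = 0.266

1 2.422 9.446 33.255
2 1.583 3.069 54.987
3 0.902 0.997 67.374
4 0.514 0.324 74.434
5 0.293 0.105 78.459
6 0.167 0.034 80.753
7 0.095 0.011 82.060
final: 82.060 0.266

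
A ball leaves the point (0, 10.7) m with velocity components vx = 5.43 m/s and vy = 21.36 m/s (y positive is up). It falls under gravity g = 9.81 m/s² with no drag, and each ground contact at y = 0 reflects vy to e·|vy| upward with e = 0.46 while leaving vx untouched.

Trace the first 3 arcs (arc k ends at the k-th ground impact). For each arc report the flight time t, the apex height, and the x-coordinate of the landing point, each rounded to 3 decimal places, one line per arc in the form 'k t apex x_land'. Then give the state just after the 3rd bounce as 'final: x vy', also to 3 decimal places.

1 4.808 33.954 26.110
2 2.421 7.185 39.253
3 1.113 1.520 45.299
final: 45.299 2.512

Arc 1: start y=10.700, vy=21.360 → t=4.808, apex=33.954, x_land=26.110, impact vy=-25.811
  bounce: vy ← 0.46·25.811 = 11.873
Arc 2: start y=0.000, vy=11.873 → t=2.421, apex=7.185, x_land=39.253, impact vy=-11.873
  bounce: vy ← 0.46·11.873 = 5.462
Arc 3: start y=0.000, vy=5.462 → t=1.113, apex=1.520, x_land=45.299, impact vy=-5.462
  bounce: vy ← 0.46·5.462 = 2.512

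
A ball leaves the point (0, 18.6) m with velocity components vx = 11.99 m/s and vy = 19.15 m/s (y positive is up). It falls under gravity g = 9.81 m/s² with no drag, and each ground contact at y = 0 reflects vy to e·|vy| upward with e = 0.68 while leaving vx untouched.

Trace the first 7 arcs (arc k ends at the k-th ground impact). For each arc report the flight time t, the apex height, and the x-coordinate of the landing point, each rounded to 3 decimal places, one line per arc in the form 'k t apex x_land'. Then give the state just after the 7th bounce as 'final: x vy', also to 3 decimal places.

1 4.709 37.291 56.466
2 3.750 17.243 101.427
3 2.550 7.973 132.001
4 1.734 3.687 152.791
5 1.179 1.705 166.929
6 0.802 0.788 176.542
7 0.545 0.365 183.079
final: 183.079 1.819

Arc 1: start y=18.600, vy=19.150 → t=4.709, apex=37.291, x_land=56.466, impact vy=-27.049
  bounce: vy ← 0.68·27.049 = 18.393
Arc 2: start y=0.000, vy=18.393 → t=3.750, apex=17.243, x_land=101.427, impact vy=-18.393
  bounce: vy ← 0.68·18.393 = 12.508
Arc 3: start y=0.000, vy=12.508 → t=2.550, apex=7.973, x_land=132.001, impact vy=-12.508
  bounce: vy ← 0.68·12.508 = 8.505
Arc 4: start y=0.000, vy=8.505 → t=1.734, apex=3.687, x_land=152.791, impact vy=-8.505
  bounce: vy ← 0.68·8.505 = 5.783
Arc 5: start y=0.000, vy=5.783 → t=1.179, apex=1.705, x_land=166.929, impact vy=-5.783
  bounce: vy ← 0.68·5.783 = 3.933
Arc 6: start y=0.000, vy=3.933 → t=0.802, apex=0.788, x_land=176.542, impact vy=-3.933
  bounce: vy ← 0.68·3.933 = 2.674
Arc 7: start y=0.000, vy=2.674 → t=0.545, apex=0.365, x_land=183.079, impact vy=-2.674
  bounce: vy ← 0.68·2.674 = 1.819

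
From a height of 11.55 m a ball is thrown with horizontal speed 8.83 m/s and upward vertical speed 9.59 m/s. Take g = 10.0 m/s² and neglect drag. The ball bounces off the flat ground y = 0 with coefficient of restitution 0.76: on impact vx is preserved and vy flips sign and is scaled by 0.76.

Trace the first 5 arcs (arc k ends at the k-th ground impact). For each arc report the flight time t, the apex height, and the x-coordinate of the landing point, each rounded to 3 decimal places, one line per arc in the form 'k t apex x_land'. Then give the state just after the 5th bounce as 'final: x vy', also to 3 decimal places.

1 2.756 16.148 24.337
2 2.732 9.327 48.457
3 2.076 5.387 66.789
4 1.578 3.112 80.720
5 1.199 1.797 91.309
final: 91.309 4.557

Arc 1: start y=11.550, vy=9.590 → t=2.756, apex=16.148, x_land=24.337, impact vy=-17.971
  bounce: vy ← 0.76·17.971 = 13.658
Arc 2: start y=0.000, vy=13.658 → t=2.732, apex=9.327, x_land=48.457, impact vy=-13.658
  bounce: vy ← 0.76·13.658 = 10.380
Arc 3: start y=0.000, vy=10.380 → t=2.076, apex=5.387, x_land=66.789, impact vy=-10.380
  bounce: vy ← 0.76·10.380 = 7.889
Arc 4: start y=0.000, vy=7.889 → t=1.578, apex=3.112, x_land=80.720, impact vy=-7.889
  bounce: vy ← 0.76·7.889 = 5.996
Arc 5: start y=0.000, vy=5.996 → t=1.199, apex=1.797, x_land=91.309, impact vy=-5.996
  bounce: vy ← 0.76·5.996 = 4.557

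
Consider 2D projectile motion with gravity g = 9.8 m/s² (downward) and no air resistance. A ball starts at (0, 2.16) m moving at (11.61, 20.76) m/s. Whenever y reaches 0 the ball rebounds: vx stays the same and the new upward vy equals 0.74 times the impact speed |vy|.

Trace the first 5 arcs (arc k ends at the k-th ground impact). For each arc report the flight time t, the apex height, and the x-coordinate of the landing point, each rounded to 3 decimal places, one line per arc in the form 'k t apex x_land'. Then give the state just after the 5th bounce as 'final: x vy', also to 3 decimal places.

1 4.338 24.149 50.368
2 3.286 13.224 88.514
3 2.431 7.241 116.741
4 1.799 3.965 137.630
5 1.331 2.171 153.087
final: 153.087 4.828

Arc 1: start y=2.160, vy=20.760 → t=4.338, apex=24.149, x_land=50.368, impact vy=-21.756
  bounce: vy ← 0.74·21.756 = 16.099
Arc 2: start y=0.000, vy=16.099 → t=3.286, apex=13.224, x_land=88.514, impact vy=-16.099
  bounce: vy ← 0.74·16.099 = 11.913
Arc 3: start y=0.000, vy=11.913 → t=2.431, apex=7.241, x_land=116.741, impact vy=-11.913
  bounce: vy ← 0.74·11.913 = 8.816
Arc 4: start y=0.000, vy=8.816 → t=1.799, apex=3.965, x_land=137.630, impact vy=-8.816
  bounce: vy ← 0.74·8.816 = 6.524
Arc 5: start y=0.000, vy=6.524 → t=1.331, apex=2.171, x_land=153.087, impact vy=-6.524
  bounce: vy ← 0.74·6.524 = 4.828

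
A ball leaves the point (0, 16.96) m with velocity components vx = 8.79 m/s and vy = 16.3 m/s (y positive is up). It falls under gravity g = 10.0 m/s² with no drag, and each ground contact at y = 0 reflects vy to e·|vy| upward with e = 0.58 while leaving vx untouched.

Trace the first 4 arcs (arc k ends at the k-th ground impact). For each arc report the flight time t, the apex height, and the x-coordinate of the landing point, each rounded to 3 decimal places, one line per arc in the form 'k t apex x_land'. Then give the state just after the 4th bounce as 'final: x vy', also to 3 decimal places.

Arc 1: start y=16.960, vy=16.300 → t=4.089, apex=30.245, x_land=35.946, impact vy=-24.595
  bounce: vy ← 0.58·24.595 = 14.265
Arc 2: start y=0.000, vy=14.265 → t=2.853, apex=10.174, x_land=61.024, impact vy=-14.265
  bounce: vy ← 0.58·14.265 = 8.274
Arc 3: start y=0.000, vy=8.274 → t=1.655, apex=3.423, x_land=75.569, impact vy=-8.274
  bounce: vy ← 0.58·8.274 = 4.799
Arc 4: start y=0.000, vy=4.799 → t=0.960, apex=1.151, x_land=84.005, impact vy=-4.799
  bounce: vy ← 0.58·4.799 = 2.783

1 4.089 30.245 35.946
2 2.853 10.174 61.024
3 1.655 3.423 75.569
4 0.960 1.151 84.005
final: 84.005 2.783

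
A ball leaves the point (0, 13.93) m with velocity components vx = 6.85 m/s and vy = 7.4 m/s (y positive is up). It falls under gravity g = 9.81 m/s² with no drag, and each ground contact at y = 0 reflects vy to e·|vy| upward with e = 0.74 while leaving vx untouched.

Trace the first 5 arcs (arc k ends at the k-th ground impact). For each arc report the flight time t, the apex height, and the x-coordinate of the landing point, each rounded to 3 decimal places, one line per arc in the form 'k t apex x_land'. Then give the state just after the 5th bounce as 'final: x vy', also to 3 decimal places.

Arc 1: start y=13.930, vy=7.400 → t=2.601, apex=16.721, x_land=17.815, impact vy=-18.113
  bounce: vy ← 0.74·18.113 = 13.403
Arc 2: start y=0.000, vy=13.403 → t=2.733, apex=9.156, x_land=36.533, impact vy=-13.403
  bounce: vy ← 0.74·13.403 = 9.918
Arc 3: start y=0.000, vy=9.918 → t=2.022, apex=5.014, x_land=50.384, impact vy=-9.918
  bounce: vy ← 0.74·9.918 = 7.340
Arc 4: start y=0.000, vy=7.340 → t=1.496, apex=2.746, x_land=60.634, impact vy=-7.340
  bounce: vy ← 0.74·7.340 = 5.431
Arc 5: start y=0.000, vy=5.431 → t=1.107, apex=1.504, x_land=68.219, impact vy=-5.431
  bounce: vy ← 0.74·5.431 = 4.019

1 2.601 16.721 17.815
2 2.733 9.156 36.533
3 2.022 5.014 50.384
4 1.496 2.746 60.634
5 1.107 1.504 68.219
final: 68.219 4.019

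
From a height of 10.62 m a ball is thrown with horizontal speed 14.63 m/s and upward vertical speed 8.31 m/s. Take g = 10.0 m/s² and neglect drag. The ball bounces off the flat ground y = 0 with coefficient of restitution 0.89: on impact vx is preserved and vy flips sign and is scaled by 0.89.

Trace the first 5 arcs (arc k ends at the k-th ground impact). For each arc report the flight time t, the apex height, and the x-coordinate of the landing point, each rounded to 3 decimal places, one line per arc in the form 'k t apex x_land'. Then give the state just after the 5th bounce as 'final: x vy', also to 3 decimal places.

Arc 1: start y=10.620, vy=8.310 → t=2.509, apex=14.073, x_land=36.702, impact vy=-16.777
  bounce: vy ← 0.89·16.777 = 14.931
Arc 2: start y=0.000, vy=14.931 → t=2.986, apex=11.147, x_land=80.391, impact vy=-14.931
  bounce: vy ← 0.89·14.931 = 13.289
Arc 3: start y=0.000, vy=13.289 → t=2.658, apex=8.830, x_land=119.274, impact vy=-13.289
  bounce: vy ← 0.89·13.289 = 11.827
Arc 4: start y=0.000, vy=11.827 → t=2.365, apex=6.994, x_land=153.879, impact vy=-11.827
  bounce: vy ← 0.89·11.827 = 10.526
Arc 5: start y=0.000, vy=10.526 → t=2.105, apex=5.540, x_land=184.679, impact vy=-10.526
  bounce: vy ← 0.89·10.526 = 9.368

1 2.509 14.073 36.702
2 2.986 11.147 80.391
3 2.658 8.830 119.274
4 2.365 6.994 153.879
5 2.105 5.540 184.679
final: 184.679 9.368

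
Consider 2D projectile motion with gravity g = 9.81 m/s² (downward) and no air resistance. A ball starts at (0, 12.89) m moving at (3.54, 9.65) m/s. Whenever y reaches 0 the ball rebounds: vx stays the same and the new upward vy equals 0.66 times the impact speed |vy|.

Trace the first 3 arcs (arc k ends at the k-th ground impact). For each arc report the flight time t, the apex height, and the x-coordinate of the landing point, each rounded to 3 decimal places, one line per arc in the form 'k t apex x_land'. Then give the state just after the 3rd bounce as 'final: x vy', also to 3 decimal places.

1 2.880 17.636 10.195
2 2.503 7.682 19.055
3 1.652 3.346 24.903
final: 24.903 5.348

Arc 1: start y=12.890, vy=9.650 → t=2.880, apex=17.636, x_land=10.195, impact vy=-18.602
  bounce: vy ← 0.66·18.602 = 12.277
Arc 2: start y=0.000, vy=12.277 → t=2.503, apex=7.682, x_land=19.055, impact vy=-12.277
  bounce: vy ← 0.66·12.277 = 8.103
Arc 3: start y=0.000, vy=8.103 → t=1.652, apex=3.346, x_land=24.903, impact vy=-8.103
  bounce: vy ← 0.66·8.103 = 5.348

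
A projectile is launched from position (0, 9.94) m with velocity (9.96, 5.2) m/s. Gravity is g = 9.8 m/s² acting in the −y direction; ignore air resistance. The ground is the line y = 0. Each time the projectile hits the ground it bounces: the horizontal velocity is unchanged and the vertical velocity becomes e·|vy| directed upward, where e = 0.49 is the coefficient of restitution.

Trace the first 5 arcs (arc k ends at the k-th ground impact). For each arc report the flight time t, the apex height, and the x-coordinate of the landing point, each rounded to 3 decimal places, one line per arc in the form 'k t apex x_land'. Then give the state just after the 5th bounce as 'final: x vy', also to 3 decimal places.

1 2.051 11.320 20.423
2 1.490 2.718 35.259
3 0.730 0.653 42.528
4 0.358 0.157 46.090
5 0.175 0.038 47.835
final: 47.835 0.421

Arc 1: start y=9.940, vy=5.200 → t=2.051, apex=11.320, x_land=20.423, impact vy=-14.895
  bounce: vy ← 0.49·14.895 = 7.299
Arc 2: start y=0.000, vy=7.299 → t=1.490, apex=2.718, x_land=35.259, impact vy=-7.299
  bounce: vy ← 0.49·7.299 = 3.576
Arc 3: start y=0.000, vy=3.576 → t=0.730, apex=0.653, x_land=42.528, impact vy=-3.576
  bounce: vy ← 0.49·3.576 = 1.752
Arc 4: start y=0.000, vy=1.752 → t=0.358, apex=0.157, x_land=46.090, impact vy=-1.752
  bounce: vy ← 0.49·1.752 = 0.859
Arc 5: start y=0.000, vy=0.859 → t=0.175, apex=0.038, x_land=47.835, impact vy=-0.859
  bounce: vy ← 0.49·0.859 = 0.421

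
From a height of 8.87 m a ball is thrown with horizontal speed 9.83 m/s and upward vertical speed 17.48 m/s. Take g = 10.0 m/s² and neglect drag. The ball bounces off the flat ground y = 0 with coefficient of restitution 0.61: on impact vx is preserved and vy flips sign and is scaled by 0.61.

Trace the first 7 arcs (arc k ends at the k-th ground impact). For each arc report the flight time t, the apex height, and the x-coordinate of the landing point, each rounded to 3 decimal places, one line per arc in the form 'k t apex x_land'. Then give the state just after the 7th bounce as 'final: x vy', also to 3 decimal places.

Arc 1: start y=8.870, vy=17.480 → t=3.946, apex=24.148, x_land=38.785, impact vy=-21.976
  bounce: vy ← 0.61·21.976 = 13.405
Arc 2: start y=0.000, vy=13.405 → t=2.681, apex=8.985, x_land=65.140, impact vy=-13.405
  bounce: vy ← 0.61·13.405 = 8.177
Arc 3: start y=0.000, vy=8.177 → t=1.635, apex=3.343, x_land=81.217, impact vy=-8.177
  bounce: vy ← 0.61·8.177 = 4.988
Arc 4: start y=0.000, vy=4.988 → t=0.998, apex=1.244, x_land=91.024, impact vy=-4.988
  bounce: vy ← 0.61·4.988 = 3.043
Arc 5: start y=0.000, vy=3.043 → t=0.609, apex=0.463, x_land=97.006, impact vy=-3.043
  bounce: vy ← 0.61·3.043 = 1.856
Arc 6: start y=0.000, vy=1.856 → t=0.371, apex=0.172, x_land=100.655, impact vy=-1.856
  bounce: vy ← 0.61·1.856 = 1.132
Arc 7: start y=0.000, vy=1.132 → t=0.226, apex=0.064, x_land=102.881, impact vy=-1.132
  bounce: vy ← 0.61·1.132 = 0.691

1 3.946 24.148 38.785
2 2.681 8.985 65.140
3 1.635 3.343 81.217
4 0.998 1.244 91.024
5 0.609 0.463 97.006
6 0.371 0.172 100.655
7 0.226 0.064 102.881
final: 102.881 0.691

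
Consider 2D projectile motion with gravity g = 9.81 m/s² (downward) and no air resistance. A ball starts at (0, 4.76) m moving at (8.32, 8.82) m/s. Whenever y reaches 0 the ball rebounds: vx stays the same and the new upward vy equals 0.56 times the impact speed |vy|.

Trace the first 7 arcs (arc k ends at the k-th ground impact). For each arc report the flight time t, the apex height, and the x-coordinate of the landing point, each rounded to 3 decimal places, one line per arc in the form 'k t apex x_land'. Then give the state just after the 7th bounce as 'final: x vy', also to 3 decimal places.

Arc 1: start y=4.760, vy=8.820 → t=2.233, apex=8.725, x_land=18.577, impact vy=-13.084
  bounce: vy ← 0.56·13.084 = 7.327
Arc 2: start y=0.000, vy=7.327 → t=1.494, apex=2.736, x_land=31.005, impact vy=-7.327
  bounce: vy ← 0.56·7.327 = 4.103
Arc 3: start y=0.000, vy=4.103 → t=0.837, apex=0.858, x_land=37.965, impact vy=-4.103
  bounce: vy ← 0.56·4.103 = 2.298
Arc 4: start y=0.000, vy=2.298 → t=0.468, apex=0.269, x_land=41.862, impact vy=-2.298
  bounce: vy ← 0.56·2.298 = 1.287
Arc 5: start y=0.000, vy=1.287 → t=0.262, apex=0.084, x_land=44.045, impact vy=-1.287
  bounce: vy ← 0.56·1.287 = 0.721
Arc 6: start y=0.000, vy=0.721 → t=0.147, apex=0.026, x_land=45.267, impact vy=-0.721
  bounce: vy ← 0.56·0.721 = 0.404
Arc 7: start y=0.000, vy=0.404 → t=0.082, apex=0.008, x_land=45.951, impact vy=-0.404
  bounce: vy ← 0.56·0.404 = 0.226

1 2.233 8.725 18.577
2 1.494 2.736 31.005
3 0.837 0.858 37.965
4 0.468 0.269 41.862
5 0.262 0.084 44.045
6 0.147 0.026 45.267
7 0.082 0.008 45.951
final: 45.951 0.226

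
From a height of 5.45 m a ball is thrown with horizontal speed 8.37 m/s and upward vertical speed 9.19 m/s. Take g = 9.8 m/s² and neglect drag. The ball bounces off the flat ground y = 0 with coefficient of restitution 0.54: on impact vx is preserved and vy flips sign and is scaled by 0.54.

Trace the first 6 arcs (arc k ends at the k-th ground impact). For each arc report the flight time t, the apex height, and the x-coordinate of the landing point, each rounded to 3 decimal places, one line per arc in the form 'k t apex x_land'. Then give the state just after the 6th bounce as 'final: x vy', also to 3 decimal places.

Arc 1: start y=5.450, vy=9.190 → t=2.349, apex=9.759, x_land=19.661, impact vy=-13.830
  bounce: vy ← 0.54·13.830 = 7.468
Arc 2: start y=0.000, vy=7.468 → t=1.524, apex=2.846, x_land=32.418, impact vy=-7.468
  bounce: vy ← 0.54·7.468 = 4.033
Arc 3: start y=0.000, vy=4.033 → t=0.823, apex=0.830, x_land=39.307, impact vy=-4.033
  bounce: vy ← 0.54·4.033 = 2.178
Arc 4: start y=0.000, vy=2.178 → t=0.444, apex=0.242, x_land=43.027, impact vy=-2.178
  bounce: vy ← 0.54·2.178 = 1.176
Arc 5: start y=0.000, vy=1.176 → t=0.240, apex=0.071, x_land=45.036, impact vy=-1.176
  bounce: vy ← 0.54·1.176 = 0.635
Arc 6: start y=0.000, vy=0.635 → t=0.130, apex=0.021, x_land=46.121, impact vy=-0.635
  bounce: vy ← 0.54·0.635 = 0.343

1 2.349 9.759 19.661
2 1.524 2.846 32.418
3 0.823 0.830 39.307
4 0.444 0.242 43.027
5 0.240 0.071 45.036
6 0.130 0.021 46.121
final: 46.121 0.343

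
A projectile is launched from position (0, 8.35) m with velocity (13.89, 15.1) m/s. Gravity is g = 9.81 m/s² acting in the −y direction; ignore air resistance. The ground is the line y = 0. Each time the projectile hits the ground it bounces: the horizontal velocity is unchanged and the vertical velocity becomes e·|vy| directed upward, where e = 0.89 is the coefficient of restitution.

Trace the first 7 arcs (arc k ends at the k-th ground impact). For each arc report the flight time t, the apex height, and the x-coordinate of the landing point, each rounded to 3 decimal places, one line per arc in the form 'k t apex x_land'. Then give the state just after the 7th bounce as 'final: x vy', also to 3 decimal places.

1 3.557 19.971 49.408
2 3.592 15.819 99.297
3 3.197 12.530 143.698
4 2.845 9.925 183.215
5 2.532 7.862 218.386
6 2.254 6.227 249.687
7 2.006 4.933 277.546
final: 277.546 8.756

Arc 1: start y=8.350, vy=15.100 → t=3.557, apex=19.971, x_land=49.408, impact vy=-19.795
  bounce: vy ← 0.89·19.795 = 17.617
Arc 2: start y=0.000, vy=17.617 → t=3.592, apex=15.819, x_land=99.297, impact vy=-17.617
  bounce: vy ← 0.89·17.617 = 15.680
Arc 3: start y=0.000, vy=15.680 → t=3.197, apex=12.530, x_land=143.698, impact vy=-15.680
  bounce: vy ← 0.89·15.680 = 13.955
Arc 4: start y=0.000, vy=13.955 → t=2.845, apex=9.925, x_land=183.215, impact vy=-13.955
  bounce: vy ← 0.89·13.955 = 12.420
Arc 5: start y=0.000, vy=12.420 → t=2.532, apex=7.862, x_land=218.386, impact vy=-12.420
  bounce: vy ← 0.89·12.420 = 11.054
Arc 6: start y=0.000, vy=11.054 → t=2.254, apex=6.227, x_land=249.687, impact vy=-11.054
  bounce: vy ← 0.89·11.054 = 9.838
Arc 7: start y=0.000, vy=9.838 → t=2.006, apex=4.933, x_land=277.546, impact vy=-9.838
  bounce: vy ← 0.89·9.838 = 8.756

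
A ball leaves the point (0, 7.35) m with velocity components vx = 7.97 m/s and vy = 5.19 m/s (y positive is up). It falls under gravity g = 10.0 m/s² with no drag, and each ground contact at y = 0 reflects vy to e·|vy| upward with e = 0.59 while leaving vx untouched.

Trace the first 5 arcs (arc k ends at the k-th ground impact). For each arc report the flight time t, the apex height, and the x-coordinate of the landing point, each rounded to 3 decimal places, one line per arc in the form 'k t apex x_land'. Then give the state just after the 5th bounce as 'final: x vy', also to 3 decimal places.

Arc 1: start y=7.350, vy=5.190 → t=1.838, apex=8.697, x_land=14.648, impact vy=-13.188
  bounce: vy ← 0.59·13.188 = 7.781
Arc 2: start y=0.000, vy=7.781 → t=1.556, apex=3.027, x_land=27.051, impact vy=-7.781
  bounce: vy ← 0.59·7.781 = 4.591
Arc 3: start y=0.000, vy=4.591 → t=0.918, apex=1.054, x_land=34.369, impact vy=-4.591
  bounce: vy ← 0.59·4.591 = 2.709
Arc 4: start y=0.000, vy=2.709 → t=0.542, apex=0.367, x_land=38.686, impact vy=-2.709
  bounce: vy ← 0.59·2.709 = 1.598
Arc 5: start y=0.000, vy=1.598 → t=0.320, apex=0.128, x_land=41.234, impact vy=-1.598
  bounce: vy ← 0.59·1.598 = 0.943

1 1.838 8.697 14.648
2 1.556 3.027 27.051
3 0.918 1.054 34.369
4 0.542 0.367 38.686
5 0.320 0.128 41.234
final: 41.234 0.943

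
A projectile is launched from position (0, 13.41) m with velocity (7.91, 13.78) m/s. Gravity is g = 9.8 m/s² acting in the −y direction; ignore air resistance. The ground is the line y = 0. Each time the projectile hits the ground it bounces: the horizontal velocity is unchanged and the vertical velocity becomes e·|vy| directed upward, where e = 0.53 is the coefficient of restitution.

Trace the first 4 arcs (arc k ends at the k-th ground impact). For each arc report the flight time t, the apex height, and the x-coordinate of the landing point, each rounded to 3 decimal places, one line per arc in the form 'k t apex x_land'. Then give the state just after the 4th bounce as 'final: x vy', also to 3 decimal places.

Arc 1: start y=13.410, vy=13.780 → t=3.577, apex=23.098, x_land=28.296, impact vy=-21.277
  bounce: vy ← 0.53·21.277 = 11.277
Arc 2: start y=0.000, vy=11.277 → t=2.301, apex=6.488, x_land=46.501, impact vy=-11.277
  bounce: vy ← 0.53·11.277 = 5.977
Arc 3: start y=0.000, vy=5.977 → t=1.220, apex=1.823, x_land=56.149, impact vy=-5.977
  bounce: vy ← 0.53·5.977 = 3.168
Arc 4: start y=0.000, vy=3.168 → t=0.646, apex=0.512, x_land=61.262, impact vy=-3.168
  bounce: vy ← 0.53·3.168 = 1.679

1 3.577 23.098 28.296
2 2.301 6.488 46.501
3 1.220 1.823 56.149
4 0.646 0.512 61.262
final: 61.262 1.679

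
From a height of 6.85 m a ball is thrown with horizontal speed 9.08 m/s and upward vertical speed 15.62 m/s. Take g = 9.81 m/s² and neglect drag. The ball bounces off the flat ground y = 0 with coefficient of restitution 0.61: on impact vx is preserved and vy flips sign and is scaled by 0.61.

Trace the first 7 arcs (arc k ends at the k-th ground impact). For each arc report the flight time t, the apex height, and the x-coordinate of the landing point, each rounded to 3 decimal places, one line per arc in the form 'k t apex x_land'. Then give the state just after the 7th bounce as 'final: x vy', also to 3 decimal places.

1 3.575 19.285 32.462
2 2.419 7.176 54.428
3 1.476 2.670 67.827
4 0.900 0.994 76.000
5 0.549 0.370 80.986
6 0.335 0.138 84.027
7 0.204 0.051 85.882
final: 85.882 0.611

Arc 1: start y=6.850, vy=15.620 → t=3.575, apex=19.285, x_land=32.462, impact vy=-19.452
  bounce: vy ← 0.61·19.452 = 11.866
Arc 2: start y=0.000, vy=11.866 → t=2.419, apex=7.176, x_land=54.428, impact vy=-11.866
  bounce: vy ← 0.61·11.866 = 7.238
Arc 3: start y=0.000, vy=7.238 → t=1.476, apex=2.670, x_land=67.827, impact vy=-7.238
  bounce: vy ← 0.61·7.238 = 4.415
Arc 4: start y=0.000, vy=4.415 → t=0.900, apex=0.994, x_land=76.000, impact vy=-4.415
  bounce: vy ← 0.61·4.415 = 2.693
Arc 5: start y=0.000, vy=2.693 → t=0.549, apex=0.370, x_land=80.986, impact vy=-2.693
  bounce: vy ← 0.61·2.693 = 1.643
Arc 6: start y=0.000, vy=1.643 → t=0.335, apex=0.138, x_land=84.027, impact vy=-1.643
  bounce: vy ← 0.61·1.643 = 1.002
Arc 7: start y=0.000, vy=1.002 → t=0.204, apex=0.051, x_land=85.882, impact vy=-1.002
  bounce: vy ← 0.61·1.002 = 0.611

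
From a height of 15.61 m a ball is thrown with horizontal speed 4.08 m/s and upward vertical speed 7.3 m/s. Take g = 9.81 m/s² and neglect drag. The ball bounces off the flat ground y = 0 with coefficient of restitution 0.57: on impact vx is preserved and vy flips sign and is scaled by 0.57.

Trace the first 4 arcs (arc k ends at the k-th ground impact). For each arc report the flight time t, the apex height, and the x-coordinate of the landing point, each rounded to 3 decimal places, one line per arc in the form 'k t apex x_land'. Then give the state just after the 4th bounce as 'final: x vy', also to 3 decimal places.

1 2.677 18.326 10.922
2 2.204 5.954 19.913
3 1.256 1.935 25.037
4 0.716 0.629 27.958
final: 27.958 2.002

Arc 1: start y=15.610, vy=7.300 → t=2.677, apex=18.326, x_land=10.922, impact vy=-18.962
  bounce: vy ← 0.57·18.962 = 10.808
Arc 2: start y=0.000, vy=10.808 → t=2.204, apex=5.954, x_land=19.913, impact vy=-10.808
  bounce: vy ← 0.57·10.808 = 6.161
Arc 3: start y=0.000, vy=6.161 → t=1.256, apex=1.935, x_land=25.037, impact vy=-6.161
  bounce: vy ← 0.57·6.161 = 3.512
Arc 4: start y=0.000, vy=3.512 → t=0.716, apex=0.629, x_land=27.958, impact vy=-3.512
  bounce: vy ← 0.57·3.512 = 2.002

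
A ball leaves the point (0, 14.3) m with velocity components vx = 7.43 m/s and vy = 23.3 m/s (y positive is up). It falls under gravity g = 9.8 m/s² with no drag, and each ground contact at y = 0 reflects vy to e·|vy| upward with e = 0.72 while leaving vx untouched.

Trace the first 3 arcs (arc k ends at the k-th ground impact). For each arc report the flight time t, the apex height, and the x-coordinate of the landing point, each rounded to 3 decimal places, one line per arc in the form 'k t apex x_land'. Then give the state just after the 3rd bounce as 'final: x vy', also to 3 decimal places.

Arc 1: start y=14.300, vy=23.300 → t=5.305, apex=41.998, x_land=39.418, impact vy=-28.691
  bounce: vy ← 0.72·28.691 = 20.657
Arc 2: start y=0.000, vy=20.657 → t=4.216, apex=21.772, x_land=70.741, impact vy=-20.657
  bounce: vy ← 0.72·20.657 = 14.873
Arc 3: start y=0.000, vy=14.873 → t=3.035, apex=11.287, x_land=93.294, impact vy=-14.873
  bounce: vy ← 0.72·14.873 = 10.709

1 5.305 41.998 39.418
2 4.216 21.772 70.741
3 3.035 11.287 93.294
final: 93.294 10.709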